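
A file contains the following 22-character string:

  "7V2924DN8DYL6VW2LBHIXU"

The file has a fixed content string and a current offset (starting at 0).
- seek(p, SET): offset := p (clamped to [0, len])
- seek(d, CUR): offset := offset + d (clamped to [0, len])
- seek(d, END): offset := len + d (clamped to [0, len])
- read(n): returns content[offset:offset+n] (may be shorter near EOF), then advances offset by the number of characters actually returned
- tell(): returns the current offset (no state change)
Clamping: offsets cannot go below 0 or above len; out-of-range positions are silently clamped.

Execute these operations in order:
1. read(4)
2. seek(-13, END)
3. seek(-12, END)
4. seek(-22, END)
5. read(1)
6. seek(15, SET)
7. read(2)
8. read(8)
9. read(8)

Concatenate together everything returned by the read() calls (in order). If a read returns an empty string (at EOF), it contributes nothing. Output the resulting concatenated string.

After 1 (read(4)): returned '7V29', offset=4
After 2 (seek(-13, END)): offset=9
After 3 (seek(-12, END)): offset=10
After 4 (seek(-22, END)): offset=0
After 5 (read(1)): returned '7', offset=1
After 6 (seek(15, SET)): offset=15
After 7 (read(2)): returned '2L', offset=17
After 8 (read(8)): returned 'BHIXU', offset=22
After 9 (read(8)): returned '', offset=22

Answer: 7V2972LBHIXU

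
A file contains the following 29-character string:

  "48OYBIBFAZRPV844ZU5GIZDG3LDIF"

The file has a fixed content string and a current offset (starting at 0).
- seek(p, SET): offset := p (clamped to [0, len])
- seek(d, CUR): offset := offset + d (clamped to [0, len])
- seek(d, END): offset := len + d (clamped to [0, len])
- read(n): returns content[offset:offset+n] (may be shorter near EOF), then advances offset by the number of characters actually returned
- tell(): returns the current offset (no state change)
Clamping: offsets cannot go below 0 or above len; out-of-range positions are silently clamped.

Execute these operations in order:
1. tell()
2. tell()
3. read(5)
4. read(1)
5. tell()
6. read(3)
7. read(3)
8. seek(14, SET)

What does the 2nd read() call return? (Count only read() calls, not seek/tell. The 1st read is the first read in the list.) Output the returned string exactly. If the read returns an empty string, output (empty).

Answer: I

Derivation:
After 1 (tell()): offset=0
After 2 (tell()): offset=0
After 3 (read(5)): returned '48OYB', offset=5
After 4 (read(1)): returned 'I', offset=6
After 5 (tell()): offset=6
After 6 (read(3)): returned 'BFA', offset=9
After 7 (read(3)): returned 'ZRP', offset=12
After 8 (seek(14, SET)): offset=14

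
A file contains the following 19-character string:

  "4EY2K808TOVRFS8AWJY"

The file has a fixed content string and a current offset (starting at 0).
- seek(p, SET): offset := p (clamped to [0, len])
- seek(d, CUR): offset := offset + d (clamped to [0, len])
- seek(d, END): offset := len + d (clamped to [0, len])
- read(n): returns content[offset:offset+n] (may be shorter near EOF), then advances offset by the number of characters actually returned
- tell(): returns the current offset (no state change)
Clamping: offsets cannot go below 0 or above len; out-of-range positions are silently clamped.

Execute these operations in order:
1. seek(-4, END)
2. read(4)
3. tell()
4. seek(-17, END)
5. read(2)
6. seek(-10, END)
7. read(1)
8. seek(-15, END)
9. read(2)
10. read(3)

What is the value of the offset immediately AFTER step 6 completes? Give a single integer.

Answer: 9

Derivation:
After 1 (seek(-4, END)): offset=15
After 2 (read(4)): returned 'AWJY', offset=19
After 3 (tell()): offset=19
After 4 (seek(-17, END)): offset=2
After 5 (read(2)): returned 'Y2', offset=4
After 6 (seek(-10, END)): offset=9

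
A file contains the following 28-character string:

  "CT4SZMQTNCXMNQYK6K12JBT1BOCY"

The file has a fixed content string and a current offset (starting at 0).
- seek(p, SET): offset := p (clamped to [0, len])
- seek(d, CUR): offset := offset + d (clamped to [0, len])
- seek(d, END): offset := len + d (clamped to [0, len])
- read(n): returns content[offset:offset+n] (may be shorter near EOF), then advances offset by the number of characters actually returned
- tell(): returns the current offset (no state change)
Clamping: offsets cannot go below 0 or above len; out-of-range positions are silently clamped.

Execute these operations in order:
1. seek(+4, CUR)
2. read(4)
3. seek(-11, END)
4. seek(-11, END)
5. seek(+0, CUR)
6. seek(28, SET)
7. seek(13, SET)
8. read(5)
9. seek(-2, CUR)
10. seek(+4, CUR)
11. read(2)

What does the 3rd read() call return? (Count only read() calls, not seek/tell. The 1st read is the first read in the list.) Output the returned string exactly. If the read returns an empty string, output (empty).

After 1 (seek(+4, CUR)): offset=4
After 2 (read(4)): returned 'ZMQT', offset=8
After 3 (seek(-11, END)): offset=17
After 4 (seek(-11, END)): offset=17
After 5 (seek(+0, CUR)): offset=17
After 6 (seek(28, SET)): offset=28
After 7 (seek(13, SET)): offset=13
After 8 (read(5)): returned 'QYK6K', offset=18
After 9 (seek(-2, CUR)): offset=16
After 10 (seek(+4, CUR)): offset=20
After 11 (read(2)): returned 'JB', offset=22

Answer: JB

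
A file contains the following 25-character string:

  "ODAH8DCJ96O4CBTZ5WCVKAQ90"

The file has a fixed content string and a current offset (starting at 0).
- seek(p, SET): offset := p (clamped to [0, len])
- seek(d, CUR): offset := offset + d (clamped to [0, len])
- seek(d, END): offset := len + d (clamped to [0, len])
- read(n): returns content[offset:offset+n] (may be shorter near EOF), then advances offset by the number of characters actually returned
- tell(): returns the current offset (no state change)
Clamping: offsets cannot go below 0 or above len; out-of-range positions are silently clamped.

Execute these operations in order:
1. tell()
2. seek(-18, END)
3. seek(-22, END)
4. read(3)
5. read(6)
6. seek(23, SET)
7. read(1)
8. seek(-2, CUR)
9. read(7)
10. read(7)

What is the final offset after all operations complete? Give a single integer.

After 1 (tell()): offset=0
After 2 (seek(-18, END)): offset=7
After 3 (seek(-22, END)): offset=3
After 4 (read(3)): returned 'H8D', offset=6
After 5 (read(6)): returned 'CJ96O4', offset=12
After 6 (seek(23, SET)): offset=23
After 7 (read(1)): returned '9', offset=24
After 8 (seek(-2, CUR)): offset=22
After 9 (read(7)): returned 'Q90', offset=25
After 10 (read(7)): returned '', offset=25

Answer: 25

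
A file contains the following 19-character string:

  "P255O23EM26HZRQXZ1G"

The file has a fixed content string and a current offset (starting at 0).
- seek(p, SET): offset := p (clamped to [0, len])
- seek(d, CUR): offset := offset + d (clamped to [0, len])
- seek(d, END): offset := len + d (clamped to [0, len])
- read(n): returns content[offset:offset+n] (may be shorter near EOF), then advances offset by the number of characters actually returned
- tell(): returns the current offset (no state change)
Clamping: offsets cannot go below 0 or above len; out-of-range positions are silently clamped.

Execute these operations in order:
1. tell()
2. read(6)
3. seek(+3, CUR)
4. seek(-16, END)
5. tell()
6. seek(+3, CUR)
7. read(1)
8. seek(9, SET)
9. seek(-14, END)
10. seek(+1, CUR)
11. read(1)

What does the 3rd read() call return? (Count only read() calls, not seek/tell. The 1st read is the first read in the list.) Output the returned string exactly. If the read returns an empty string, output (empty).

After 1 (tell()): offset=0
After 2 (read(6)): returned 'P255O2', offset=6
After 3 (seek(+3, CUR)): offset=9
After 4 (seek(-16, END)): offset=3
After 5 (tell()): offset=3
After 6 (seek(+3, CUR)): offset=6
After 7 (read(1)): returned '3', offset=7
After 8 (seek(9, SET)): offset=9
After 9 (seek(-14, END)): offset=5
After 10 (seek(+1, CUR)): offset=6
After 11 (read(1)): returned '3', offset=7

Answer: 3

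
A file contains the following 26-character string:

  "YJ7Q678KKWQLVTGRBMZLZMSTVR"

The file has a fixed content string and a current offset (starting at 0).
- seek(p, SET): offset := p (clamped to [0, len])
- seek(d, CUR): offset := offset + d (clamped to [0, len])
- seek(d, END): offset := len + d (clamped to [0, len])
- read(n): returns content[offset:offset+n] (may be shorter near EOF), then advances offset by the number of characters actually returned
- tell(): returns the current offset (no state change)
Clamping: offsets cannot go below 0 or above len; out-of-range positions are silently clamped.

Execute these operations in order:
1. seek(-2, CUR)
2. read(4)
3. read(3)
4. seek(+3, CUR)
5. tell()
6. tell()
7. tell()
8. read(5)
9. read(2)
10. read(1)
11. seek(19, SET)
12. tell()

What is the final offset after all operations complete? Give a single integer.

After 1 (seek(-2, CUR)): offset=0
After 2 (read(4)): returned 'YJ7Q', offset=4
After 3 (read(3)): returned '678', offset=7
After 4 (seek(+3, CUR)): offset=10
After 5 (tell()): offset=10
After 6 (tell()): offset=10
After 7 (tell()): offset=10
After 8 (read(5)): returned 'QLVTG', offset=15
After 9 (read(2)): returned 'RB', offset=17
After 10 (read(1)): returned 'M', offset=18
After 11 (seek(19, SET)): offset=19
After 12 (tell()): offset=19

Answer: 19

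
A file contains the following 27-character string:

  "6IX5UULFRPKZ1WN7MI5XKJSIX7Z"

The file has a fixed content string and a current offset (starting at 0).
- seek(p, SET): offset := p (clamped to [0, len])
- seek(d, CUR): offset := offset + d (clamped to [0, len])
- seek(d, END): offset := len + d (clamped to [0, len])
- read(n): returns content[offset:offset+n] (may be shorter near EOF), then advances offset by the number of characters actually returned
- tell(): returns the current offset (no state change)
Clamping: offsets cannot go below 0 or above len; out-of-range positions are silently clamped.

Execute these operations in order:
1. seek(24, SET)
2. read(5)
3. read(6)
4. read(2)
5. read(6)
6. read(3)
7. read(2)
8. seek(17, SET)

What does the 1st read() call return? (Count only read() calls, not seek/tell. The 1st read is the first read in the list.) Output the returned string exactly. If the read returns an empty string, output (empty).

After 1 (seek(24, SET)): offset=24
After 2 (read(5)): returned 'X7Z', offset=27
After 3 (read(6)): returned '', offset=27
After 4 (read(2)): returned '', offset=27
After 5 (read(6)): returned '', offset=27
After 6 (read(3)): returned '', offset=27
After 7 (read(2)): returned '', offset=27
After 8 (seek(17, SET)): offset=17

Answer: X7Z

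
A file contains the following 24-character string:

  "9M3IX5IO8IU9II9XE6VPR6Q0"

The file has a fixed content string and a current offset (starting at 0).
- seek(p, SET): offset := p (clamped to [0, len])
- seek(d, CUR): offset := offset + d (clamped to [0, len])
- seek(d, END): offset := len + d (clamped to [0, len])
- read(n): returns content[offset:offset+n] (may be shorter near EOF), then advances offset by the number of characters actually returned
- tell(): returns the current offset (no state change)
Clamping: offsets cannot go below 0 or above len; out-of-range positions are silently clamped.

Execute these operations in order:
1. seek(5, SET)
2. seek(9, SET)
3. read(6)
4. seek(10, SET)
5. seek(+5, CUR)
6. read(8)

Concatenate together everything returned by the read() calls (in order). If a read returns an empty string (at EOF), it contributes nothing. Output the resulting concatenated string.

After 1 (seek(5, SET)): offset=5
After 2 (seek(9, SET)): offset=9
After 3 (read(6)): returned 'IU9II9', offset=15
After 4 (seek(10, SET)): offset=10
After 5 (seek(+5, CUR)): offset=15
After 6 (read(8)): returned 'XE6VPR6Q', offset=23

Answer: IU9II9XE6VPR6Q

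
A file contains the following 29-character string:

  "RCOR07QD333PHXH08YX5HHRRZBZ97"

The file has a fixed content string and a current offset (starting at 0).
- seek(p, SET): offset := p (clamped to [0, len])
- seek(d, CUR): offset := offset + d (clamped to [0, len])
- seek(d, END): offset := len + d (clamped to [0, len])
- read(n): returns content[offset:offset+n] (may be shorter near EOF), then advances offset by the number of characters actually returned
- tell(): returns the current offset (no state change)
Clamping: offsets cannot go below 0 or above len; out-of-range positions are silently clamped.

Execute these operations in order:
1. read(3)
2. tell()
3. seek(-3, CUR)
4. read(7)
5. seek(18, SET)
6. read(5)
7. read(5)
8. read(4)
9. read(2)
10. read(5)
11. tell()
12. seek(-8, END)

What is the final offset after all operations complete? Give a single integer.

Answer: 21

Derivation:
After 1 (read(3)): returned 'RCO', offset=3
After 2 (tell()): offset=3
After 3 (seek(-3, CUR)): offset=0
After 4 (read(7)): returned 'RCOR07Q', offset=7
After 5 (seek(18, SET)): offset=18
After 6 (read(5)): returned 'X5HHR', offset=23
After 7 (read(5)): returned 'RZBZ9', offset=28
After 8 (read(4)): returned '7', offset=29
After 9 (read(2)): returned '', offset=29
After 10 (read(5)): returned '', offset=29
After 11 (tell()): offset=29
After 12 (seek(-8, END)): offset=21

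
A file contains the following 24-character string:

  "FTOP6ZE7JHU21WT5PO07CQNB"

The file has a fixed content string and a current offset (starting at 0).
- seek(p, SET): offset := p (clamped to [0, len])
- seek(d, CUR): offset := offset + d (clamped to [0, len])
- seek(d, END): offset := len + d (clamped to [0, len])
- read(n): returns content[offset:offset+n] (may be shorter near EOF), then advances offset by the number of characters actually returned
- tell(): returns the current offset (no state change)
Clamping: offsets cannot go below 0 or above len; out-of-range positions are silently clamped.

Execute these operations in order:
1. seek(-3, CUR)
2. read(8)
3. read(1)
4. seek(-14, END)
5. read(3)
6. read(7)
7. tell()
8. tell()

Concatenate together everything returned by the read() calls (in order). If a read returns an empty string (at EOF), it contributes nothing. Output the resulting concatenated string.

After 1 (seek(-3, CUR)): offset=0
After 2 (read(8)): returned 'FTOP6ZE7', offset=8
After 3 (read(1)): returned 'J', offset=9
After 4 (seek(-14, END)): offset=10
After 5 (read(3)): returned 'U21', offset=13
After 6 (read(7)): returned 'WT5PO07', offset=20
After 7 (tell()): offset=20
After 8 (tell()): offset=20

Answer: FTOP6ZE7JU21WT5PO07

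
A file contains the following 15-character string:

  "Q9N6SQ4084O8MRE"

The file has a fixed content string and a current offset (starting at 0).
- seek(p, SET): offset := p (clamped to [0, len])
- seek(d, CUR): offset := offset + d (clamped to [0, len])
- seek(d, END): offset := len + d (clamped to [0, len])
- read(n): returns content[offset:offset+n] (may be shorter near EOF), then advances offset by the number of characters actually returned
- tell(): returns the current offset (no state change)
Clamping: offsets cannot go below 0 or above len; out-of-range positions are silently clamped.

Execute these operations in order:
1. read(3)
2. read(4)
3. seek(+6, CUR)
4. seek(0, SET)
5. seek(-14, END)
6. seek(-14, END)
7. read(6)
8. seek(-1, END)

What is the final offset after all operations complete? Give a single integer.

Answer: 14

Derivation:
After 1 (read(3)): returned 'Q9N', offset=3
After 2 (read(4)): returned '6SQ4', offset=7
After 3 (seek(+6, CUR)): offset=13
After 4 (seek(0, SET)): offset=0
After 5 (seek(-14, END)): offset=1
After 6 (seek(-14, END)): offset=1
After 7 (read(6)): returned '9N6SQ4', offset=7
After 8 (seek(-1, END)): offset=14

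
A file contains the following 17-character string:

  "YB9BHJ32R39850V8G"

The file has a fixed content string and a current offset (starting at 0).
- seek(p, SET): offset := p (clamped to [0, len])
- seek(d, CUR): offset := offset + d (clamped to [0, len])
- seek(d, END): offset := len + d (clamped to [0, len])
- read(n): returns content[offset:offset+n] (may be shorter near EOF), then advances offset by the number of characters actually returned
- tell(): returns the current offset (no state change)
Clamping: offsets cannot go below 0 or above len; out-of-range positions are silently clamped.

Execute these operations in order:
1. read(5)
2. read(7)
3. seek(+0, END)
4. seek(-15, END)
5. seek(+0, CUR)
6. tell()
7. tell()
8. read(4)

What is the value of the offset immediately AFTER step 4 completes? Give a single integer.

Answer: 2

Derivation:
After 1 (read(5)): returned 'YB9BH', offset=5
After 2 (read(7)): returned 'J32R398', offset=12
After 3 (seek(+0, END)): offset=17
After 4 (seek(-15, END)): offset=2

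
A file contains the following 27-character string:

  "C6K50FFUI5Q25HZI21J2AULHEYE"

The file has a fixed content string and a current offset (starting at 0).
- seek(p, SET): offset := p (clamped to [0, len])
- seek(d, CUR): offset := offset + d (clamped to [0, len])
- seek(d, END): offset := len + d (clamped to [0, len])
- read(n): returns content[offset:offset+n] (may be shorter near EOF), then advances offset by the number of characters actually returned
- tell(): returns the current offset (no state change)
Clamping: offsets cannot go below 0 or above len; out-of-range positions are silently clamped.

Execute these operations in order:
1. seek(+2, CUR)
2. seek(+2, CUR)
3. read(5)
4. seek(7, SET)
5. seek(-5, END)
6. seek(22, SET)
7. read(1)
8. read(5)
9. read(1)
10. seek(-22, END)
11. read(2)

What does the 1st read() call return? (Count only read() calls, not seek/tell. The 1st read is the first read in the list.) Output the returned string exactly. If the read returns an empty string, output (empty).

Answer: 0FFUI

Derivation:
After 1 (seek(+2, CUR)): offset=2
After 2 (seek(+2, CUR)): offset=4
After 3 (read(5)): returned '0FFUI', offset=9
After 4 (seek(7, SET)): offset=7
After 5 (seek(-5, END)): offset=22
After 6 (seek(22, SET)): offset=22
After 7 (read(1)): returned 'L', offset=23
After 8 (read(5)): returned 'HEYE', offset=27
After 9 (read(1)): returned '', offset=27
After 10 (seek(-22, END)): offset=5
After 11 (read(2)): returned 'FF', offset=7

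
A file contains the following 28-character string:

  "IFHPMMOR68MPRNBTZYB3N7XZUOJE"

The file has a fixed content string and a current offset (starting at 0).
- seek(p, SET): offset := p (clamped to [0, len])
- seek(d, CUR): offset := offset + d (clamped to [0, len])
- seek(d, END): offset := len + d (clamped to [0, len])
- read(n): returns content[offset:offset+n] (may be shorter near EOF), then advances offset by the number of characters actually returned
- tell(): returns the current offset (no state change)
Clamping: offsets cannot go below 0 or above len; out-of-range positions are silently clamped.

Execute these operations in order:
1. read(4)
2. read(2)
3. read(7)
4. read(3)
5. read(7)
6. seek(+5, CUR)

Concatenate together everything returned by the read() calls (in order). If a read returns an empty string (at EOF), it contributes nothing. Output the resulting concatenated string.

After 1 (read(4)): returned 'IFHP', offset=4
After 2 (read(2)): returned 'MM', offset=6
After 3 (read(7)): returned 'OR68MPR', offset=13
After 4 (read(3)): returned 'NBT', offset=16
After 5 (read(7)): returned 'ZYB3N7X', offset=23
After 6 (seek(+5, CUR)): offset=28

Answer: IFHPMMOR68MPRNBTZYB3N7X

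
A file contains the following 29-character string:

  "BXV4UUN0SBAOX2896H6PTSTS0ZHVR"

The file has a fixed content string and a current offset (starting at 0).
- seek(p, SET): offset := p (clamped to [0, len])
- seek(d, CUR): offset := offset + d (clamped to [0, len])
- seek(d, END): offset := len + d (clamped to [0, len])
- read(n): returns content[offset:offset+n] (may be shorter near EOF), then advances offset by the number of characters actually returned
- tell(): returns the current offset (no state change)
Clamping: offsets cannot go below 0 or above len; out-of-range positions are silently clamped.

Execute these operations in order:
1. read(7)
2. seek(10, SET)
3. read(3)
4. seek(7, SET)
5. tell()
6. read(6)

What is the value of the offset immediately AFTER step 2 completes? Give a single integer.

After 1 (read(7)): returned 'BXV4UUN', offset=7
After 2 (seek(10, SET)): offset=10

Answer: 10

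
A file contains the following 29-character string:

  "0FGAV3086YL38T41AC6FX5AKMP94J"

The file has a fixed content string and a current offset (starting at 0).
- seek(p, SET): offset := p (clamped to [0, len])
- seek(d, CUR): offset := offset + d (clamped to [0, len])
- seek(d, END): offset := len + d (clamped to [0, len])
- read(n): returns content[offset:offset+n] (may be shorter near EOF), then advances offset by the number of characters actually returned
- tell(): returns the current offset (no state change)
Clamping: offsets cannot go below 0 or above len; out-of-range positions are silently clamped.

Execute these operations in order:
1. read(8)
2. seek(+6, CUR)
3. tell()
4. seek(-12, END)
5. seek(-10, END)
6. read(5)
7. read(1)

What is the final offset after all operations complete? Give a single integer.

Answer: 25

Derivation:
After 1 (read(8)): returned '0FGAV308', offset=8
After 2 (seek(+6, CUR)): offset=14
After 3 (tell()): offset=14
After 4 (seek(-12, END)): offset=17
After 5 (seek(-10, END)): offset=19
After 6 (read(5)): returned 'FX5AK', offset=24
After 7 (read(1)): returned 'M', offset=25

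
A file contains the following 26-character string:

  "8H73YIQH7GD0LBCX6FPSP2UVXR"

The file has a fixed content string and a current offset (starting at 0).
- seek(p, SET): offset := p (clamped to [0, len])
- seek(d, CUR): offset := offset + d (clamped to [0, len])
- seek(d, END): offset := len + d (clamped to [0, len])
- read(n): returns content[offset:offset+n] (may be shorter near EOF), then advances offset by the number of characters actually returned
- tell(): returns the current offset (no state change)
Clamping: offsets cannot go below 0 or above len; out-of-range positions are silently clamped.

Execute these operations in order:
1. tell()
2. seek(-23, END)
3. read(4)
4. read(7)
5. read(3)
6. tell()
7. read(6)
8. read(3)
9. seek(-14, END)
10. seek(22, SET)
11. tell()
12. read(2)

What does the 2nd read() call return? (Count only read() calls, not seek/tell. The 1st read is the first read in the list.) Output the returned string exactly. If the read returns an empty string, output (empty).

Answer: H7GD0LB

Derivation:
After 1 (tell()): offset=0
After 2 (seek(-23, END)): offset=3
After 3 (read(4)): returned '3YIQ', offset=7
After 4 (read(7)): returned 'H7GD0LB', offset=14
After 5 (read(3)): returned 'CX6', offset=17
After 6 (tell()): offset=17
After 7 (read(6)): returned 'FPSP2U', offset=23
After 8 (read(3)): returned 'VXR', offset=26
After 9 (seek(-14, END)): offset=12
After 10 (seek(22, SET)): offset=22
After 11 (tell()): offset=22
After 12 (read(2)): returned 'UV', offset=24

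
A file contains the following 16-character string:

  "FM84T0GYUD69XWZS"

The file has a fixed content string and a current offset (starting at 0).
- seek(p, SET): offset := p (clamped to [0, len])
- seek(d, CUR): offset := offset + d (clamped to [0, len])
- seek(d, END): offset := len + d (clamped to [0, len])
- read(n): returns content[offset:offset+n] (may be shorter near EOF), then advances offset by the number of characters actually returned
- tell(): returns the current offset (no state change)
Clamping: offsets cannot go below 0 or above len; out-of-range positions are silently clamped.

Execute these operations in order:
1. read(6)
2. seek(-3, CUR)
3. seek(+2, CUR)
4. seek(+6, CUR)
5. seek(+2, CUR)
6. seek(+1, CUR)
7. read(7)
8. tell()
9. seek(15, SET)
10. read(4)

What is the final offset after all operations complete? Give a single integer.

Answer: 16

Derivation:
After 1 (read(6)): returned 'FM84T0', offset=6
After 2 (seek(-3, CUR)): offset=3
After 3 (seek(+2, CUR)): offset=5
After 4 (seek(+6, CUR)): offset=11
After 5 (seek(+2, CUR)): offset=13
After 6 (seek(+1, CUR)): offset=14
After 7 (read(7)): returned 'ZS', offset=16
After 8 (tell()): offset=16
After 9 (seek(15, SET)): offset=15
After 10 (read(4)): returned 'S', offset=16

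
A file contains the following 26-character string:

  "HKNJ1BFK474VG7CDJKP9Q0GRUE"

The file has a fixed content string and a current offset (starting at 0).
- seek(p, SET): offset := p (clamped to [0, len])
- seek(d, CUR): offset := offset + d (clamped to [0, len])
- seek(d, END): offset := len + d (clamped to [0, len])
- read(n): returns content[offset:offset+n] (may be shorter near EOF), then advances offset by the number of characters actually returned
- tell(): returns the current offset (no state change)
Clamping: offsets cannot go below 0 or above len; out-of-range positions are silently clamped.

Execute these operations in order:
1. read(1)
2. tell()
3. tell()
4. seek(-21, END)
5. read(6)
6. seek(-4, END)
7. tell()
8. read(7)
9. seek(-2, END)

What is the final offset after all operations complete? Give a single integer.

Answer: 24

Derivation:
After 1 (read(1)): returned 'H', offset=1
After 2 (tell()): offset=1
After 3 (tell()): offset=1
After 4 (seek(-21, END)): offset=5
After 5 (read(6)): returned 'BFK474', offset=11
After 6 (seek(-4, END)): offset=22
After 7 (tell()): offset=22
After 8 (read(7)): returned 'GRUE', offset=26
After 9 (seek(-2, END)): offset=24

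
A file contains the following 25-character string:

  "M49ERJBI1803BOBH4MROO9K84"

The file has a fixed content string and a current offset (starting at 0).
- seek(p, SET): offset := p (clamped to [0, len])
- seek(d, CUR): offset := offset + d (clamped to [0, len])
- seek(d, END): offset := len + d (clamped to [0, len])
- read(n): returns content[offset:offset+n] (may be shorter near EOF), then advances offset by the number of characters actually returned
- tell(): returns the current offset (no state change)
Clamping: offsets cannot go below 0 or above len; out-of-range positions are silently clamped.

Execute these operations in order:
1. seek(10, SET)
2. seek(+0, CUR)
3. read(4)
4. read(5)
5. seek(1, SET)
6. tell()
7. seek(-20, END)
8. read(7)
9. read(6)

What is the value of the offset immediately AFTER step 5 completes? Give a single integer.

After 1 (seek(10, SET)): offset=10
After 2 (seek(+0, CUR)): offset=10
After 3 (read(4)): returned '03BO', offset=14
After 4 (read(5)): returned 'BH4MR', offset=19
After 5 (seek(1, SET)): offset=1

Answer: 1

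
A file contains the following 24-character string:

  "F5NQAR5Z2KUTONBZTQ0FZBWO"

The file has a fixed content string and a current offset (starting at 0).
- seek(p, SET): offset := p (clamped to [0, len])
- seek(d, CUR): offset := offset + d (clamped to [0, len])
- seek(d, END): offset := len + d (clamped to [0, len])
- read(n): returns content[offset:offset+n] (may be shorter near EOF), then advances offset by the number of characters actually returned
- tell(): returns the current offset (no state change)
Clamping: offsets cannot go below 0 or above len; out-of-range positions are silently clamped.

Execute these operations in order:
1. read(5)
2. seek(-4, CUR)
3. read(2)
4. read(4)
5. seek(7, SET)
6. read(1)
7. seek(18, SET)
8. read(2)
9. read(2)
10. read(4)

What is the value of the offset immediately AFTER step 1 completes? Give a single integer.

Answer: 5

Derivation:
After 1 (read(5)): returned 'F5NQA', offset=5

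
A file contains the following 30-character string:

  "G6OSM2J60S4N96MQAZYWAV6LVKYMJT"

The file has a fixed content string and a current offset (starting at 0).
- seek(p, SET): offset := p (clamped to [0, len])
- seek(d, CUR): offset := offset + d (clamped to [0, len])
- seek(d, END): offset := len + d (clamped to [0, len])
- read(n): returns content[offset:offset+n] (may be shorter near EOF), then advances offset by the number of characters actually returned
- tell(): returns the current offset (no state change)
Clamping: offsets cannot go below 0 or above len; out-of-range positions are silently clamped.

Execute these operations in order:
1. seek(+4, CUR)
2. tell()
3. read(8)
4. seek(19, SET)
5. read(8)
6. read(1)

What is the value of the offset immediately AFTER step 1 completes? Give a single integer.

After 1 (seek(+4, CUR)): offset=4

Answer: 4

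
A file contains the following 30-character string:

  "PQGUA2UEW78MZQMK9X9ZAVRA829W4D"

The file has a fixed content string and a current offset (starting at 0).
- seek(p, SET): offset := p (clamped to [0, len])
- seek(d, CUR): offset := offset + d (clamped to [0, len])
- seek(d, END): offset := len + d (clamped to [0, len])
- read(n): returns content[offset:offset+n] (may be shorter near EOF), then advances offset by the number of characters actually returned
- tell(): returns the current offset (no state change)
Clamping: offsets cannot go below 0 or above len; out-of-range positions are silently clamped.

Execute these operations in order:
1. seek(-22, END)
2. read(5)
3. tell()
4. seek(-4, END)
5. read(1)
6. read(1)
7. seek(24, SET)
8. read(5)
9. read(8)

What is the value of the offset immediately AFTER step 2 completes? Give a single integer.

After 1 (seek(-22, END)): offset=8
After 2 (read(5)): returned 'W78MZ', offset=13

Answer: 13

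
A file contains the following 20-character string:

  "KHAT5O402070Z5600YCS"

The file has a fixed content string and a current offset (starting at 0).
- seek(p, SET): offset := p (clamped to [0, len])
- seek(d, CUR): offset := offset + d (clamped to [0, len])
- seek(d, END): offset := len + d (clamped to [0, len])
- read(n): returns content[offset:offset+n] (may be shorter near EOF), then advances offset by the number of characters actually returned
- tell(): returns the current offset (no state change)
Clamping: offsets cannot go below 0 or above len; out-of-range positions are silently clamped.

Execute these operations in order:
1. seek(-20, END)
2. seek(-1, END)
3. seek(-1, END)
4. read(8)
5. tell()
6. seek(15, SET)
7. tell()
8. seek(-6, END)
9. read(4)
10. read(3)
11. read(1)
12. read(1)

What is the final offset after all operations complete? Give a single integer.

After 1 (seek(-20, END)): offset=0
After 2 (seek(-1, END)): offset=19
After 3 (seek(-1, END)): offset=19
After 4 (read(8)): returned 'S', offset=20
After 5 (tell()): offset=20
After 6 (seek(15, SET)): offset=15
After 7 (tell()): offset=15
After 8 (seek(-6, END)): offset=14
After 9 (read(4)): returned '600Y', offset=18
After 10 (read(3)): returned 'CS', offset=20
After 11 (read(1)): returned '', offset=20
After 12 (read(1)): returned '', offset=20

Answer: 20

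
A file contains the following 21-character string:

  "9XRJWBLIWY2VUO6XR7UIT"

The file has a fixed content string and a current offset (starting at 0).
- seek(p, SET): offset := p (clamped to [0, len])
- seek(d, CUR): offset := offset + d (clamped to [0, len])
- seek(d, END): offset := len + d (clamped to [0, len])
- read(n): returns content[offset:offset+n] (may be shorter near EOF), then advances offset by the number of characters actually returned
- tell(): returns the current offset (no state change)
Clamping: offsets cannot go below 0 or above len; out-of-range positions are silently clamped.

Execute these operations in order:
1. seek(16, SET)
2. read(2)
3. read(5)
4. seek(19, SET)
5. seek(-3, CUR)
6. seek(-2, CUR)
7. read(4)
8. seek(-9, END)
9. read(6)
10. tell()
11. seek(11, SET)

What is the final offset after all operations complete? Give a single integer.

Answer: 11

Derivation:
After 1 (seek(16, SET)): offset=16
After 2 (read(2)): returned 'R7', offset=18
After 3 (read(5)): returned 'UIT', offset=21
After 4 (seek(19, SET)): offset=19
After 5 (seek(-3, CUR)): offset=16
After 6 (seek(-2, CUR)): offset=14
After 7 (read(4)): returned '6XR7', offset=18
After 8 (seek(-9, END)): offset=12
After 9 (read(6)): returned 'UO6XR7', offset=18
After 10 (tell()): offset=18
After 11 (seek(11, SET)): offset=11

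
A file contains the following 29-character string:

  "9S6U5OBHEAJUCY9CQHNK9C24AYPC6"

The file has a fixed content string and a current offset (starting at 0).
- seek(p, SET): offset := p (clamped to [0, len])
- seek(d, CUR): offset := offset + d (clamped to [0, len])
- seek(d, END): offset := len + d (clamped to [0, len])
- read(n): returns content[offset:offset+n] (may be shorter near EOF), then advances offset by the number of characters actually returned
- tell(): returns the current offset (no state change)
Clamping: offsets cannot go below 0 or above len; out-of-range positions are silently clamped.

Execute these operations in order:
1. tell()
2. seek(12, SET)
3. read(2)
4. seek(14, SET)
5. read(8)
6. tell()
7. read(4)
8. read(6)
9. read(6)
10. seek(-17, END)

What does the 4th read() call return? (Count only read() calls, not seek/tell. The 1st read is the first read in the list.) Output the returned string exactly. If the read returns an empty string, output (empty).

After 1 (tell()): offset=0
After 2 (seek(12, SET)): offset=12
After 3 (read(2)): returned 'CY', offset=14
After 4 (seek(14, SET)): offset=14
After 5 (read(8)): returned '9CQHNK9C', offset=22
After 6 (tell()): offset=22
After 7 (read(4)): returned '24AY', offset=26
After 8 (read(6)): returned 'PC6', offset=29
After 9 (read(6)): returned '', offset=29
After 10 (seek(-17, END)): offset=12

Answer: PC6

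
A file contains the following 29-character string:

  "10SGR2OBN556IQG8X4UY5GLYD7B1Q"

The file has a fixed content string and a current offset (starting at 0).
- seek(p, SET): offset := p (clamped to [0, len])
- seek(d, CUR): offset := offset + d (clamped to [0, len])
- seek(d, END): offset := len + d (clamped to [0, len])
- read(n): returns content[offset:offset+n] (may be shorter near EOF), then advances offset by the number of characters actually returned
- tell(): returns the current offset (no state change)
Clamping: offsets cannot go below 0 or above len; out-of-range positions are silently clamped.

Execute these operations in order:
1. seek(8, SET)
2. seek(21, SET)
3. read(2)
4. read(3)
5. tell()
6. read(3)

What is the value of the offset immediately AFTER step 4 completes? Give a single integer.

After 1 (seek(8, SET)): offset=8
After 2 (seek(21, SET)): offset=21
After 3 (read(2)): returned 'GL', offset=23
After 4 (read(3)): returned 'YD7', offset=26

Answer: 26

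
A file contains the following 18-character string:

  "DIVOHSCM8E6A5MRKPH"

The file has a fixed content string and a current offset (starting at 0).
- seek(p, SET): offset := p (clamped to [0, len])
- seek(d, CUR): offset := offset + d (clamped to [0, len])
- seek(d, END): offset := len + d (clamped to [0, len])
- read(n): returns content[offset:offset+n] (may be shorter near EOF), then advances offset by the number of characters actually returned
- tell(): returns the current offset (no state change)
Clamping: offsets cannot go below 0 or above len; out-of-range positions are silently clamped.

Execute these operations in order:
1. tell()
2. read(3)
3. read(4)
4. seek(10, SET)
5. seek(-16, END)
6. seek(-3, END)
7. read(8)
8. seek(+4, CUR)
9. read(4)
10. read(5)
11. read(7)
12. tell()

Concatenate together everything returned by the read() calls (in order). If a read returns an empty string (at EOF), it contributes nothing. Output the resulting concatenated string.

After 1 (tell()): offset=0
After 2 (read(3)): returned 'DIV', offset=3
After 3 (read(4)): returned 'OHSC', offset=7
After 4 (seek(10, SET)): offset=10
After 5 (seek(-16, END)): offset=2
After 6 (seek(-3, END)): offset=15
After 7 (read(8)): returned 'KPH', offset=18
After 8 (seek(+4, CUR)): offset=18
After 9 (read(4)): returned '', offset=18
After 10 (read(5)): returned '', offset=18
After 11 (read(7)): returned '', offset=18
After 12 (tell()): offset=18

Answer: DIVOHSCKPH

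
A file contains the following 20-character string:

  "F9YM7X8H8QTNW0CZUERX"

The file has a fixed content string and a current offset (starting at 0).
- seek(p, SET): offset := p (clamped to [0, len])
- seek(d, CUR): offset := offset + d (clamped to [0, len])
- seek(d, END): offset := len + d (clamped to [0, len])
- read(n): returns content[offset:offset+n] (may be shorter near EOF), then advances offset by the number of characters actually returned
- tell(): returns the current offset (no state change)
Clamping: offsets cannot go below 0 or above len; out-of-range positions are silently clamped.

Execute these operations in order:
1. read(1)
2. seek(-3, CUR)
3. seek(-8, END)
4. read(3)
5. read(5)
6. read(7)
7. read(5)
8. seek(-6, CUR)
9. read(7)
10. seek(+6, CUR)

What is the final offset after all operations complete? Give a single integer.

After 1 (read(1)): returned 'F', offset=1
After 2 (seek(-3, CUR)): offset=0
After 3 (seek(-8, END)): offset=12
After 4 (read(3)): returned 'W0C', offset=15
After 5 (read(5)): returned 'ZUERX', offset=20
After 6 (read(7)): returned '', offset=20
After 7 (read(5)): returned '', offset=20
After 8 (seek(-6, CUR)): offset=14
After 9 (read(7)): returned 'CZUERX', offset=20
After 10 (seek(+6, CUR)): offset=20

Answer: 20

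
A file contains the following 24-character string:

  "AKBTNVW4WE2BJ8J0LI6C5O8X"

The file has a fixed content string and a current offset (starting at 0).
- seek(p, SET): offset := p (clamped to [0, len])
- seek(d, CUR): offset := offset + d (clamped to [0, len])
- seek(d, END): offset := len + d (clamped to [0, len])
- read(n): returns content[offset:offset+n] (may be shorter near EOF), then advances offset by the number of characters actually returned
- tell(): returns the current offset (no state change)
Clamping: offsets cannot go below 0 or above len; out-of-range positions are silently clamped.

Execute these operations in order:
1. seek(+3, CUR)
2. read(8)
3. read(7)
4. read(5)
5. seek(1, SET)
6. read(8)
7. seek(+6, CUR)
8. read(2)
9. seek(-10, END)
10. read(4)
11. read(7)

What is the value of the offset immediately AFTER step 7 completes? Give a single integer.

After 1 (seek(+3, CUR)): offset=3
After 2 (read(8)): returned 'TNVW4WE2', offset=11
After 3 (read(7)): returned 'BJ8J0LI', offset=18
After 4 (read(5)): returned '6C5O8', offset=23
After 5 (seek(1, SET)): offset=1
After 6 (read(8)): returned 'KBTNVW4W', offset=9
After 7 (seek(+6, CUR)): offset=15

Answer: 15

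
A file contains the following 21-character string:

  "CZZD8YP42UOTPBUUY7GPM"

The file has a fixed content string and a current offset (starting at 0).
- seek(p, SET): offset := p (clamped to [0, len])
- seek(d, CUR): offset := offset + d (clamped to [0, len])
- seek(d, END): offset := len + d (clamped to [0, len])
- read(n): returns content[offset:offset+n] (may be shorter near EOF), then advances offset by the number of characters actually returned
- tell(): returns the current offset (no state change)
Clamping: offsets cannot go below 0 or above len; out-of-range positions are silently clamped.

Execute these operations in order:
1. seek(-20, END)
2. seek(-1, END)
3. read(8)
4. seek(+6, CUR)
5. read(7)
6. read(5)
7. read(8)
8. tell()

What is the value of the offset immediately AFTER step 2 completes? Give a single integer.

Answer: 20

Derivation:
After 1 (seek(-20, END)): offset=1
After 2 (seek(-1, END)): offset=20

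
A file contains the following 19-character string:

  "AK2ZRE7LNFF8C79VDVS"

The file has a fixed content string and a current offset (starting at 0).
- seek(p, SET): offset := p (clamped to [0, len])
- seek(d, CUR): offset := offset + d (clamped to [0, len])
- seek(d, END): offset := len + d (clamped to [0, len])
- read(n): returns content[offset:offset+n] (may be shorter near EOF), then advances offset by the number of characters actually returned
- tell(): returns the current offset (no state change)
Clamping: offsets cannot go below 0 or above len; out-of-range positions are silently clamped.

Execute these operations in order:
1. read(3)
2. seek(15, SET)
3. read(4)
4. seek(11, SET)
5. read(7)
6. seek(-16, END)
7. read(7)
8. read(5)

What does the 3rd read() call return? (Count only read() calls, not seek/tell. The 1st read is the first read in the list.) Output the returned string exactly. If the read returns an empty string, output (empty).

Answer: 8C79VDV

Derivation:
After 1 (read(3)): returned 'AK2', offset=3
After 2 (seek(15, SET)): offset=15
After 3 (read(4)): returned 'VDVS', offset=19
After 4 (seek(11, SET)): offset=11
After 5 (read(7)): returned '8C79VDV', offset=18
After 6 (seek(-16, END)): offset=3
After 7 (read(7)): returned 'ZRE7LNF', offset=10
After 8 (read(5)): returned 'F8C79', offset=15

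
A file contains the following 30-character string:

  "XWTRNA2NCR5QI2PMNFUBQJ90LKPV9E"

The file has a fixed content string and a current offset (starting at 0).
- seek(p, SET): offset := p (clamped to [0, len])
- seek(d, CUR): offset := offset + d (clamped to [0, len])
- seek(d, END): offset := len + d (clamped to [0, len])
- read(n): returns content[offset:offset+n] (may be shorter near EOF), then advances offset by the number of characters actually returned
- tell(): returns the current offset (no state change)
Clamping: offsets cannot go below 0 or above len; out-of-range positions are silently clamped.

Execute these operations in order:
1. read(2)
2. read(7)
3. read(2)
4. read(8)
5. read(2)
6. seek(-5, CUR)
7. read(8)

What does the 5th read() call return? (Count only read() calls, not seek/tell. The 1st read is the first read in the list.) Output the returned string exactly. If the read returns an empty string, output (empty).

Answer: BQ

Derivation:
After 1 (read(2)): returned 'XW', offset=2
After 2 (read(7)): returned 'TRNA2NC', offset=9
After 3 (read(2)): returned 'R5', offset=11
After 4 (read(8)): returned 'QI2PMNFU', offset=19
After 5 (read(2)): returned 'BQ', offset=21
After 6 (seek(-5, CUR)): offset=16
After 7 (read(8)): returned 'NFUBQJ90', offset=24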